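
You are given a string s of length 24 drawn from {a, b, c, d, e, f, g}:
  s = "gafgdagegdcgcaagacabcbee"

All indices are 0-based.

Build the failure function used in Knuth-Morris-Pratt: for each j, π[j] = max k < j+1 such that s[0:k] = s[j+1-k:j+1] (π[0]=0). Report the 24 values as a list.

[0, 0, 0, 1, 0, 0, 1, 0, 1, 0, 0, 1, 0, 0, 0, 1, 2, 0, 0, 0, 0, 0, 0, 0]

π[0] = 0
j=1 s[j]='a': π[1]=0 (border '')
j=2 s[j]='f': π[2]=0 (border '')
j=3 s[j]='g': π[3]=1 (border 'g')
j=4 s[j]='d': k: 1→0; π[4]=0 (border '')
j=5 s[j]='a': π[5]=0 (border '')
j=6 s[j]='g': π[6]=1 (border 'g')
j=7 s[j]='e': k: 1→0; π[7]=0 (border '')
j=8 s[j]='g': π[8]=1 (border 'g')
j=9 s[j]='d': k: 1→0; π[9]=0 (border '')
j=10 s[j]='c': π[10]=0 (border '')
j=11 s[j]='g': π[11]=1 (border 'g')
j=12 s[j]='c': k: 1→0; π[12]=0 (border '')
j=13 s[j]='a': π[13]=0 (border '')
j=14 s[j]='a': π[14]=0 (border '')
j=15 s[j]='g': π[15]=1 (border 'g')
j=16 s[j]='a': π[16]=2 (border 'ga')
j=17 s[j]='c': k: 2→0; π[17]=0 (border '')
j=18 s[j]='a': π[18]=0 (border '')
j=19 s[j]='b': π[19]=0 (border '')
j=20 s[j]='c': π[20]=0 (border '')
j=21 s[j]='b': π[21]=0 (border '')
j=22 s[j]='e': π[22]=0 (border '')
j=23 s[j]='e': π[23]=0 (border '')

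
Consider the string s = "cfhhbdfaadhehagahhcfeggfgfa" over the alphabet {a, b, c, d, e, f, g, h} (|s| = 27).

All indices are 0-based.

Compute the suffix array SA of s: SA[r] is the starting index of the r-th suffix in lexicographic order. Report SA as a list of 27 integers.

[26, 7, 8, 13, 15, 4, 18, 0, 5, 9, 20, 11, 25, 6, 19, 23, 1, 14, 24, 22, 21, 12, 3, 17, 10, 2, 16]

rank | idx | suffix
   0 |  26 | a
   1 |   7 | aadhehagahhcfeggfgfa
   2 |   8 | adhehagahhcfeggfgfa
   3 |  13 | agahhcfeggfgfa
   4 |  15 | ahhcfeggfgfa
   5 |   4 | bdfaadhehagahhcfeggfgfa
   6 |  18 | cfeggfgfa
   7 |   0 | cfhhbdfaadhehagahhcfeggfgfa
   8 |   5 | dfaadhehagahhcfeggfgfa
   9 |   9 | dhehagahhcfeggfgfa
  10 |  20 | eggfgfa
  11 |  11 | ehagahhcfeggfgfa
  12 |  25 | fa
  13 |   6 | faadhehagahhcfeggfgfa
  14 |  19 | feggfgfa
  15 |  23 | fgfa
  16 |   1 | fhhbdfaadhehagahhcfeggfgfa
  17 |  14 | gahhcfeggfgfa
  18 |  24 | gfa
  19 |  22 | gfgfa
  20 |  21 | ggfgfa
  21 |  12 | hagahhcfeggfgfa
  22 |   3 | hbdfaadhehagahhcfeggfgfa
  23 |  17 | hcfeggfgfa
  24 |  10 | hehagahhcfeggfgfa
  25 |   2 | hhbdfaadhehagahhcfeggfgfa
  26 |  16 | hhcfeggfgfa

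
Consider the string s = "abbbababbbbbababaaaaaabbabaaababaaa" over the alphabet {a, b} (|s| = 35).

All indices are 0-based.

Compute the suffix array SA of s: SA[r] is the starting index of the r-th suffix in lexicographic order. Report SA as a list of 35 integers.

[34, 33, 32, 16, 17, 18, 26, 19, 27, 20, 30, 14, 24, 28, 12, 4, 21, 0, 6, 31, 15, 25, 29, 13, 23, 11, 3, 5, 22, 10, 2, 9, 1, 8, 7]

rank→(start, suffix):
  0 → (34, 'a')
  1 → (33, 'aa')
  2 → (32, 'aaa')
  3 → (16, 'aaaaaabbabaaababaaa')
  4 → (17, 'aaaaabbabaaababaaa')
  5 → (18, 'aaaabbabaaababaaa')
  6 → (26, 'aaababaaa')
  7 → (19, 'aaabbabaaababaaa')
  8 → (27, 'aababaaa')
  9 → (20, 'aabbabaaababaaa')
  10 → (30, 'abaaa')
  11 → (14, 'abaaaaaabbabaaababaaa')
  12 → (24, 'abaaababaaa')
  13 → (28, 'ababaaa')
  14 → (12, 'ababaaaaaabbabaaababaaa')
  15 → (4, 'ababbbbbababaaaaaabbabaaababaaa')
  16 → (21, 'abbabaaababaaa')
  17 → (0, 'abbbababbbbbababaaaaaabbabaaababaaa')
  18 → (6, 'abbbbbababaaaaaabbabaaababaaa')
  19 → (31, 'baaa')
  20 → (15, 'baaaaaabbabaaababaaa')
  21 → (25, 'baaababaaa')
  22 → (29, 'babaaa')
  23 → (13, 'babaaaaaabbabaaababaaa')
  24 → (23, 'babaaababaaa')
  25 → (11, 'bababaaaaaabbabaaababaaa')
  26 → (3, 'bababbbbbababaaaaaabbabaaababaaa')
  27 → (5, 'babbbbbababaaaaaabbabaaababaaa')
  28 → (22, 'bbabaaababaaa')
  29 → (10, 'bbababaaaaaabbabaaababaaa')
  30 → (2, 'bbababbbbbababaaaaaabbabaaababaaa')
  31 → (9, 'bbbababaaaaaabbabaaababaaa')
  32 → (1, 'bbbababbbbbababaaaaaabbabaaababaaa')
  33 → (8, 'bbbbababaaaaaabbabaaababaaa')
  34 → (7, 'bbbbbababaaaaaabbabaaababaaa')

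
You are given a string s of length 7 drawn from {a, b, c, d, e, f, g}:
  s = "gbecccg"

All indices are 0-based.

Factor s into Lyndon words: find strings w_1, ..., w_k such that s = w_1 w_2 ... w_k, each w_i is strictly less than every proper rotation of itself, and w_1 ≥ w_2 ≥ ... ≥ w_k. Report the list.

emit factor 1: 'g' (i=0, period=1)
emit factor 2: 'becccg' (i=1, period=6)

["g", "becccg"]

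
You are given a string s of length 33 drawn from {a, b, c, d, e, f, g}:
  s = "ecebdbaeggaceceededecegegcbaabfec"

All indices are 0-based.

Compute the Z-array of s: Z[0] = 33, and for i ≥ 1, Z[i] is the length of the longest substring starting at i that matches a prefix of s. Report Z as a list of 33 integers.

Z[0]=33
i=1: i≥r, start 0; Z[1]=0
i=2: i≥r, start 0; Z[2]=1 scan→box=[2,3)
i=3: i≥r, start 0; Z[3]=0
i=4: i≥r, start 0; Z[4]=0
i=5: i≥r, start 0; Z[5]=0
i=6: i≥r, start 0; Z[6]=0
i=7: i≥r, start 0; Z[7]=1 scan→box=[7,8)
i=8: i≥r, start 0; Z[8]=0
i=9: i≥r, start 0; Z[9]=0
i=10: i≥r, start 0; Z[10]=0
i=11: i≥r, start 0; Z[11]=0
i=12: i≥r, start 0; Z[12]=3 scan→box=[12,15)
i=13: min(r-i=2, Z[1]=0)=0; Z[13]=0
i=14: min(r-i=1, Z[2]=1)=1; Z[14]=1
i=15: i≥r, start 0; Z[15]=1 scan→box=[15,16)
i=16: i≥r, start 0; Z[16]=0
i=17: i≥r, start 0; Z[17]=1 scan→box=[17,18)
i=18: i≥r, start 0; Z[18]=0
i=19: i≥r, start 0; Z[19]=3 scan→box=[19,22)
i=20: min(r-i=2, Z[1]=0)=0; Z[20]=0
i=21: min(r-i=1, Z[2]=1)=1; Z[21]=1
i=22: i≥r, start 0; Z[22]=0
i=23: i≥r, start 0; Z[23]=1 scan→box=[23,24)
i=24: i≥r, start 0; Z[24]=0
i=25: i≥r, start 0; Z[25]=0
i=26: i≥r, start 0; Z[26]=0
i=27: i≥r, start 0; Z[27]=0
i=28: i≥r, start 0; Z[28]=0
i=29: i≥r, start 0; Z[29]=0
i=30: i≥r, start 0; Z[30]=0
i=31: i≥r, start 0; Z[31]=2 scan→box=[31,33)
i=32: min(r-i=1, Z[1]=0)=0; Z[32]=0

[33, 0, 1, 0, 0, 0, 0, 1, 0, 0, 0, 0, 3, 0, 1, 1, 0, 1, 0, 3, 0, 1, 0, 1, 0, 0, 0, 0, 0, 0, 0, 2, 0]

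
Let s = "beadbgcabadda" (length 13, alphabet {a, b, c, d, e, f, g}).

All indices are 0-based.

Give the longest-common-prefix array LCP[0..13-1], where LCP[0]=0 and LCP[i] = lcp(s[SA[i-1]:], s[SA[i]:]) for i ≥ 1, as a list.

sorted suffixes:
  #0 SA[0]=12  'a'
  #1 SA[1]=7  'abadda'
  #2 SA[2]=2  'adbgcabadda'
  #3 SA[3]=9  'adda'
  #4 SA[4]=8  'badda'
  #5 SA[5]=0  'beadbgcabadda'
  #6 SA[6]=4  'bgcabadda'
  #7 SA[7]=6  'cabadda'
  #8 SA[8]=11  'da'
  #9 SA[9]=3  'dbgcabadda'
  #10 SA[10]=10  'dda'
  #11 SA[11]=1  'eadbgcabadda'
  #12 SA[12]=5  'gcabadda'

SA = [12, 7, 2, 9, 8, 0, 4, 6, 11, 3, 10, 1, 5]
[i] adj suffixes → lcp
  [1] 12/7 → 1 ('a')
  [2] 7/2 → 1 ('a')
  [3] 2/9 → 2 ('ad')
  [4] 9/8 → 0 ('')
  [5] 8/0 → 1 ('b')
  [6] 0/4 → 1 ('b')
  [7] 4/6 → 0 ('')
  [8] 6/11 → 0 ('')
  [9] 11/3 → 1 ('d')
  [10] 3/10 → 1 ('d')
  [11] 10/1 → 0 ('')
  [12] 1/5 → 0 ('')

[0, 1, 1, 2, 0, 1, 1, 0, 0, 1, 1, 0, 0]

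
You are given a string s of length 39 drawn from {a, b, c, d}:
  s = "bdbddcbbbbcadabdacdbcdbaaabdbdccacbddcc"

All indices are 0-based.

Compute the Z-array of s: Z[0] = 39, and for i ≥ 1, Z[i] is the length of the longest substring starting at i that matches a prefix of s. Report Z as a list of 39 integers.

Z[0]=39
i=1: i≥r, start 0; Z[1]=0
i=2: i≥r, start 0; Z[2]=2 extend→box=[2,4)
i=3: min(r-i=1, Z[1]=0)=0; Z[3]=0
i=4: i≥r, start 0; Z[4]=0
i=5: i≥r, start 0; Z[5]=0
i=6: i≥r, start 0; Z[6]=1 extend→box=[6,7)
i=7: i≥r, start 0; Z[7]=1 extend→box=[7,8)
i=8: i≥r, start 0; Z[8]=1 extend→box=[8,9)
i=9: i≥r, start 0; Z[9]=1 extend→box=[9,10)
i=10: i≥r, start 0; Z[10]=0
i=11: i≥r, start 0; Z[11]=0
i=12: i≥r, start 0; Z[12]=0
i=13: i≥r, start 0; Z[13]=0
i=14: i≥r, start 0; Z[14]=2 extend→box=[14,16)
i=15: min(r-i=1, Z[1]=0)=0; Z[15]=0
i=16: i≥r, start 0; Z[16]=0
i=17: i≥r, start 0; Z[17]=0
i=18: i≥r, start 0; Z[18]=0
i=19: i≥r, start 0; Z[19]=1 extend→box=[19,20)
i=20: i≥r, start 0; Z[20]=0
i=21: i≥r, start 0; Z[21]=0
i=22: i≥r, start 0; Z[22]=1 extend→box=[22,23)
i=23: i≥r, start 0; Z[23]=0
i=24: i≥r, start 0; Z[24]=0
i=25: i≥r, start 0; Z[25]=0
i=26: i≥r, start 0; Z[26]=4 extend→box=[26,30)
i=27: min(r-i=3, Z[1]=0)=0; Z[27]=0
i=28: min(r-i=2, Z[2]=2)=2; Z[28]=2
i=29: min(r-i=1, Z[3]=0)=0; Z[29]=0
i=30: i≥r, start 0; Z[30]=0
i=31: i≥r, start 0; Z[31]=0
i=32: i≥r, start 0; Z[32]=0
i=33: i≥r, start 0; Z[33]=0
i=34: i≥r, start 0; Z[34]=2 extend→box=[34,36)
i=35: min(r-i=1, Z[1]=0)=0; Z[35]=0
i=36: i≥r, start 0; Z[36]=0
i=37: i≥r, start 0; Z[37]=0
i=38: i≥r, start 0; Z[38]=0

[39, 0, 2, 0, 0, 0, 1, 1, 1, 1, 0, 0, 0, 0, 2, 0, 0, 0, 0, 1, 0, 0, 1, 0, 0, 0, 4, 0, 2, 0, 0, 0, 0, 0, 2, 0, 0, 0, 0]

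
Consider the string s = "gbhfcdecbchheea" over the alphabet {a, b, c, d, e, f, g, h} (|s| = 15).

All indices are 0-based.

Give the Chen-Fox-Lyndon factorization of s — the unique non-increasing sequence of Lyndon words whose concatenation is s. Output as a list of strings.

["g", "bhfcdec", "bchhee", "a"]

emit factor 1: 'g' (i=0, period=1)
emit factor 2: 'bhfcdec' (i=1, period=7)
emit factor 3: 'bchhee' (i=8, period=6)
emit factor 4: 'a' (i=14, period=1)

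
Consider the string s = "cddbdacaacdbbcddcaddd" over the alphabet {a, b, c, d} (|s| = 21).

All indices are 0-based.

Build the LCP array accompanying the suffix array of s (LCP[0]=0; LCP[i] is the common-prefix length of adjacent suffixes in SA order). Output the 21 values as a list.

[0, 1, 2, 1, 0, 1, 1, 0, 2, 1, 2, 3, 0, 1, 1, 2, 1, 1, 2, 2, 2]

rank | idx | suffix
   0 |   7 | aacdbbcddcaddd
   1 |   5 | acaacdbbcddcaddd
   2 |   8 | acdbbcddcaddd
   3 |  17 | addd
   4 |  11 | bbcddcaddd
   5 |  12 | bcddcaddd
   6 |   3 | bdacaacdbbcddcaddd
   7 |   6 | caacdbbcddcaddd
   8 |  16 | caddd
   9 |   9 | cdbbcddcaddd
  10 |   0 | cddbdacaacdbbcddcaddd
  11 |  13 | cddcaddd
  12 |  20 | d
  13 |   4 | dacaacdbbcddcaddd
  14 |  10 | dbbcddcaddd
  15 |   2 | dbdacaacdbbcddcaddd
  16 |  15 | dcaddd
  17 |  19 | dd
  18 |   1 | ddbdacaacdbbcddcaddd
  19 |  14 | ddcaddd
  20 |  18 | ddd

SA = [7, 5, 8, 17, 11, 12, 3, 6, 16, 9, 0, 13, 20, 4, 10, 2, 15, 19, 1, 14, 18]
[i] adj suffixes → lcp
  [1] 7/5 → 1 ('a')
  [2] 5/8 → 2 ('ac')
  [3] 8/17 → 1 ('a')
  [4] 17/11 → 0 ('')
  [5] 11/12 → 1 ('b')
  [6] 12/3 → 1 ('b')
  [7] 3/6 → 0 ('')
  [8] 6/16 → 2 ('ca')
  [9] 16/9 → 1 ('c')
  [10] 9/0 → 2 ('cd')
  [11] 0/13 → 3 ('cdd')
  [12] 13/20 → 0 ('')
  [13] 20/4 → 1 ('d')
  [14] 4/10 → 1 ('d')
  [15] 10/2 → 2 ('db')
  [16] 2/15 → 1 ('d')
  [17] 15/19 → 1 ('d')
  [18] 19/1 → 2 ('dd')
  [19] 1/14 → 2 ('dd')
  [20] 14/18 → 2 ('dd')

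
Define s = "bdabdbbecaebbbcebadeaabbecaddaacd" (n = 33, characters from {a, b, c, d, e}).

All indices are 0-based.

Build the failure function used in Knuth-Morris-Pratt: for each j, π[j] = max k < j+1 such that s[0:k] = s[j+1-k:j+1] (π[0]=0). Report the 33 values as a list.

[0, 0, 0, 1, 2, 1, 1, 0, 0, 0, 0, 1, 1, 1, 0, 0, 1, 0, 0, 0, 0, 0, 1, 1, 0, 0, 0, 0, 0, 0, 0, 0, 0]

π[0] = 0
j=1 s[j]='d': π[1]=0 (border '')
j=2 s[j]='a': π[2]=0 (border '')
j=3 s[j]='b': π[3]=1 (border 'b')
j=4 s[j]='d': π[4]=2 (border 'bd')
j=5 s[j]='b': k: 2→0; π[5]=1 (border 'b')
j=6 s[j]='b': k: 1→0; π[6]=1 (border 'b')
j=7 s[j]='e': k: 1→0; π[7]=0 (border '')
j=8 s[j]='c': π[8]=0 (border '')
j=9 s[j]='a': π[9]=0 (border '')
j=10 s[j]='e': π[10]=0 (border '')
j=11 s[j]='b': π[11]=1 (border 'b')
j=12 s[j]='b': k: 1→0; π[12]=1 (border 'b')
j=13 s[j]='b': k: 1→0; π[13]=1 (border 'b')
j=14 s[j]='c': k: 1→0; π[14]=0 (border '')
j=15 s[j]='e': π[15]=0 (border '')
j=16 s[j]='b': π[16]=1 (border 'b')
j=17 s[j]='a': k: 1→0; π[17]=0 (border '')
j=18 s[j]='d': π[18]=0 (border '')
j=19 s[j]='e': π[19]=0 (border '')
j=20 s[j]='a': π[20]=0 (border '')
j=21 s[j]='a': π[21]=0 (border '')
j=22 s[j]='b': π[22]=1 (border 'b')
j=23 s[j]='b': k: 1→0; π[23]=1 (border 'b')
j=24 s[j]='e': k: 1→0; π[24]=0 (border '')
j=25 s[j]='c': π[25]=0 (border '')
j=26 s[j]='a': π[26]=0 (border '')
j=27 s[j]='d': π[27]=0 (border '')
j=28 s[j]='d': π[28]=0 (border '')
j=29 s[j]='a': π[29]=0 (border '')
j=30 s[j]='a': π[30]=0 (border '')
j=31 s[j]='c': π[31]=0 (border '')
j=32 s[j]='d': π[32]=0 (border '')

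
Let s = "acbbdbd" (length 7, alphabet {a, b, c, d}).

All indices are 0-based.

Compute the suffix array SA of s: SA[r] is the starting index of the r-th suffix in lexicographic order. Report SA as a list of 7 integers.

rank | idx | suffix
   0 |   0 | acbbdbd
   1 |   2 | bbdbd
   2 |   5 | bd
   3 |   3 | bdbd
   4 |   1 | cbbdbd
   5 |   6 | d
   6 |   4 | dbd

[0, 2, 5, 3, 1, 6, 4]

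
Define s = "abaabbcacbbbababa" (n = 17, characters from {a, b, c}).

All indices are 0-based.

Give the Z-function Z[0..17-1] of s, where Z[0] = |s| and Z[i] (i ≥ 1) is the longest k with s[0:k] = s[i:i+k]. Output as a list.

Z[0]=17
i=1: outside box; Z[1]=0
i=2: outside box; Z[2]=1 grow→box=[2,3)
i=3: outside box; Z[3]=2 grow→box=[3,5)
i=4: min(r-i=1, Z[1]=0)=0; Z[4]=0
i=5: outside box; Z[5]=0
i=6: outside box; Z[6]=0
i=7: outside box; Z[7]=1 grow→box=[7,8)
i=8: outside box; Z[8]=0
i=9: outside box; Z[9]=0
i=10: outside box; Z[10]=0
i=11: outside box; Z[11]=0
i=12: outside box; Z[12]=3 grow→box=[12,15)
i=13: min(r-i=2, Z[1]=0)=0; Z[13]=0
i=14: min(r-i=1, Z[2]=1)=1; Z[14]=3 grow→box=[14,17)
i=15: min(r-i=2, Z[1]=0)=0; Z[15]=0
i=16: min(r-i=1, Z[2]=1)=1; Z[16]=1

[17, 0, 1, 2, 0, 0, 0, 1, 0, 0, 0, 0, 3, 0, 3, 0, 1]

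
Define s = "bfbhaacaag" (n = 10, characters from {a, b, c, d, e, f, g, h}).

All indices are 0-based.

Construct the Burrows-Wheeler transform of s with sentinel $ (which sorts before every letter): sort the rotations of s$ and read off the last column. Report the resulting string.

rank  rotation     last
    0  $bfbhaacaag  g
    1  aacaag$bfbh  h
    2  aag$bfbhaac  c
    3  acaag$bfbha  a
    4  ag$bfbhaaca  a
    5  bfbhaacaag$  $
    6  bhaacaag$bf  f
    7  caag$bfbhaa  a
    8  fbhaacaag$b  b
    9  g$bfbhaacaa  a
   10  haacaag$bfb  b

ghcaa$fabab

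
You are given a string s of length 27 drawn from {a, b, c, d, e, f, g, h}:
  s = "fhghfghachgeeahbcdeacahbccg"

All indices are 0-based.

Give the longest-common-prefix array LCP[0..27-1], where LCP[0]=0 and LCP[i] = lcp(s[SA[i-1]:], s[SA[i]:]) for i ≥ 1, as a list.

rank→(start, suffix):
  0 → (19, 'acahbccg')
  1 → (7, 'achgeeahbcdeacahbccg')
  2 → (21, 'ahbccg')
  3 → (13, 'ahbcdeacahbccg')
  4 → (23, 'bccg')
  5 → (15, 'bcdeacahbccg')
  6 → (20, 'cahbccg')
  7 → (24, 'ccg')
  8 → (16, 'cdeacahbccg')
  9 → (25, 'cg')
  10 → (8, 'chgeeahbcdeacahbccg')
  11 → (17, 'deacahbccg')
  12 → (18, 'eacahbccg')
  13 → (12, 'eahbcdeacahbccg')
  14 → (11, 'eeahbcdeacahbccg')
  15 → (4, 'fghachgeeahbcdeacahbccg')
  16 → (0, 'fhghfghachgeeahbcdeacahbccg')
  17 → (26, 'g')
  18 → (10, 'geeahbcdeacahbccg')
  19 → (5, 'ghachgeeahbcdeacahbccg')
  20 → (2, 'ghfghachgeeahbcdeacahbccg')
  21 → (6, 'hachgeeahbcdeacahbccg')
  22 → (22, 'hbccg')
  23 → (14, 'hbcdeacahbccg')
  24 → (3, 'hfghachgeeahbcdeacahbccg')
  25 → (9, 'hgeeahbcdeacahbccg')
  26 → (1, 'hghfghachgeeahbcdeacahbccg')

SA = [19, 7, 21, 13, 23, 15, 20, 24, 16, 25, 8, 17, 18, 12, 11, 4, 0, 26, 10, 5, 2, 6, 22, 14, 3, 9, 1]
rank  pair      lcp
   1  s[19:],s[7:]  2  'ac'
   2  s[7:],s[21:]  1  'a'
   3  s[21:],s[13:]  4  'ahbc'
   4  s[13:],s[23:]  0  ''
   5  s[23:],s[15:]  2  'bc'
   6  s[15:],s[20:]  0  ''
   7  s[20:],s[24:]  1  'c'
   8  s[24:],s[16:]  1  'c'
   9  s[16:],s[25:]  1  'c'
  10  s[25:],s[8:]  1  'c'
  11  s[8:],s[17:]  0  ''
  12  s[17:],s[18:]  0  ''
  13  s[18:],s[12:]  2  'ea'
  14  s[12:],s[11:]  1  'e'
  15  s[11:],s[4:]  0  ''
  16  s[4:],s[0:]  1  'f'
  17  s[0:],s[26:]  0  ''
  18  s[26:],s[10:]  1  'g'
  19  s[10:],s[5:]  1  'g'
  20  s[5:],s[2:]  2  'gh'
  21  s[2:],s[6:]  0  ''
  22  s[6:],s[22:]  1  'h'
  23  s[22:],s[14:]  3  'hbc'
  24  s[14:],s[3:]  1  'h'
  25  s[3:],s[9:]  1  'h'
  26  s[9:],s[1:]  2  'hg'

[0, 2, 1, 4, 0, 2, 0, 1, 1, 1, 1, 0, 0, 2, 1, 0, 1, 0, 1, 1, 2, 0, 1, 3, 1, 1, 2]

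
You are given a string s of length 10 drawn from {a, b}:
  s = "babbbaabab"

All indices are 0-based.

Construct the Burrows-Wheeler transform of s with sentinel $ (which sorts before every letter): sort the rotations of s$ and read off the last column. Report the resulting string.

bbbababa$ba

rank  rotation     last
    0  $babbbaabab  b
    1  aabab$babbb  b
    2  ab$babbbaab  b
    3  abab$babbba  a
    4  abbbaabab$b  b
    5  b$babbbaaba  a
    6  baabab$babb  b
    7  bab$babbbaa  a
    8  babbbaabab$  $
    9  bbaabab$bab  b
   10  bbbaabab$ba  a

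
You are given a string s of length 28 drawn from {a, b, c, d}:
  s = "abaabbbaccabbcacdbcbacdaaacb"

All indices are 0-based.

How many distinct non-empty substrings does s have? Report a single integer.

364

sorted suffixes:
  #0 SA[0]=23  'aaacb'
  #1 SA[1]=2  'aabbbaccabbcacdbcbacdaaacb'
  #2 SA[2]=24  'aacb'
  #3 SA[3]=0  'abaabbbaccabbcacdbcbacdaaacb'
  #4 SA[4]=3  'abbbaccabbcacdbcbacdaaacb'
  #5 SA[5]=10  'abbcacdbcbacdaaacb'
  #6 SA[6]=25  'acb'
  #7 SA[7]=7  'accabbcacdbcbacdaaacb'
  #8 SA[8]=20  'acdaaacb'
  #9 SA[9]=14  'acdbcbacdaaacb'
  #10 SA[10]=27  'b'
  #11 SA[11]=1  'baabbbaccabbcacdbcbacdaaacb'
  #12 SA[12]=6  'baccabbcacdbcbacdaaacb'
  #13 SA[13]=19  'bacdaaacb'
  #14 SA[14]=5  'bbaccabbcacdbcbacdaaacb'
  #15 SA[15]=4  'bbbaccabbcacdbcbacdaaacb'
  #16 SA[16]=11  'bbcacdbcbacdaaacb'
  #17 SA[17]=12  'bcacdbcbacdaaacb'
  #18 SA[18]=17  'bcbacdaaacb'
  #19 SA[19]=9  'cabbcacdbcbacdaaacb'
  #20 SA[20]=13  'cacdbcbacdaaacb'
  #21 SA[21]=26  'cb'
  #22 SA[22]=18  'cbacdaaacb'
  #23 SA[23]=8  'ccabbcacdbcbacdaaacb'
  #24 SA[24]=21  'cdaaacb'
  #25 SA[25]=15  'cdbcbacdaaacb'
  #26 SA[26]=22  'daaacb'
  #27 SA[27]=16  'dbcbacdaaacb'

SA = [23, 2, 24, 0, 3, 10, 25, 7, 20, 14, 27, 1, 6, 19, 5, 4, 11, 12, 17, 9, 13, 26, 18, 8, 21, 15, 22, 16]
rank  pair      lcp
   1  s[23:],s[2:]  2  'aa'
   2  s[2:],s[24:]  2  'aa'
   3  s[24:],s[0:]  1  'a'
   4  s[0:],s[3:]  2  'ab'
   5  s[3:],s[10:]  3  'abb'
   6  s[10:],s[25:]  1  'a'
   7  s[25:],s[7:]  2  'ac'
   8  s[7:],s[20:]  2  'ac'
   9  s[20:],s[14:]  3  'acd'
  10  s[14:],s[27:]  0  ''
  11  s[27:],s[1:]  1  'b'
  12  s[1:],s[6:]  2  'ba'
  13  s[6:],s[19:]  3  'bac'
  14  s[19:],s[5:]  1  'b'
  15  s[5:],s[4:]  2  'bb'
  16  s[4:],s[11:]  2  'bb'
  17  s[11:],s[12:]  1  'b'
  18  s[12:],s[17:]  2  'bc'
  19  s[17:],s[9:]  0  ''
  20  s[9:],s[13:]  2  'ca'
  21  s[13:],s[26:]  1  'c'
  22  s[26:],s[18:]  2  'cb'
  23  s[18:],s[8:]  1  'c'
  24  s[8:],s[21:]  1  'c'
  25  s[21:],s[15:]  2  'cd'
  26  s[15:],s[22:]  0  ''
  27  s[22:],s[16:]  1  'd'

n(n+1)/2 = 28·29/2 = 406
Σ LCP = 0 + 2 + 2 + 1 + 2 + 3 + 1 + 2 + 2 + 3 + 0 + 1 + 2 + 3 + 1 + 2 + 2 + 1 + 2 + 0 + 2 + 1 + 2 + 1 + 1 + 2 + 0 + 1 = 42
distinct = 406 − 42 = 364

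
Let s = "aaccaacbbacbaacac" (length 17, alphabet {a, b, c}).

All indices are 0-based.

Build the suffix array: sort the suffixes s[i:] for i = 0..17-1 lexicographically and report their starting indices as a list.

[12, 4, 0, 15, 13, 9, 5, 1, 11, 8, 7, 16, 3, 14, 10, 6, 2]

rank→(start, suffix):
  0 → (12, 'aacac')
  1 → (4, 'aacbbacbaacac')
  2 → (0, 'aaccaacbbacbaacac')
  3 → (15, 'ac')
  4 → (13, 'acac')
  5 → (9, 'acbaacac')
  6 → (5, 'acbbacbaacac')
  7 → (1, 'accaacbbacbaacac')
  8 → (11, 'baacac')
  9 → (8, 'bacbaacac')
  10 → (7, 'bbacbaacac')
  11 → (16, 'c')
  12 → (3, 'caacbbacbaacac')
  13 → (14, 'cac')
  14 → (10, 'cbaacac')
  15 → (6, 'cbbacbaacac')
  16 → (2, 'ccaacbbacbaacac')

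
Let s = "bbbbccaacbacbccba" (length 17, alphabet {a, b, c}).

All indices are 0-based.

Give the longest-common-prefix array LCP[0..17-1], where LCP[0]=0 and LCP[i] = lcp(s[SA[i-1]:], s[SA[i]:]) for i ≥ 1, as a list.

rank→(start, suffix):
  0 → (16, 'a')
  1 → (6, 'aacbacbccba')
  2 → (7, 'acbacbccba')
  3 → (10, 'acbccba')
  4 → (15, 'ba')
  5 → (9, 'bacbccba')
  6 → (0, 'bbbbccaacbacbccba')
  7 → (1, 'bbbccaacbacbccba')
  8 → (2, 'bbccaacbacbccba')
  9 → (3, 'bccaacbacbccba')
  10 → (12, 'bccba')
  11 → (5, 'caacbacbccba')
  12 → (14, 'cba')
  13 → (8, 'cbacbccba')
  14 → (11, 'cbccba')
  15 → (4, 'ccaacbacbccba')
  16 → (13, 'ccba')

SA = [16, 6, 7, 10, 15, 9, 0, 1, 2, 3, 12, 5, 14, 8, 11, 4, 13]
[i] adj suffixes → lcp
  [1] 16/6 → 1 ('a')
  [2] 6/7 → 1 ('a')
  [3] 7/10 → 3 ('acb')
  [4] 10/15 → 0 ('')
  [5] 15/9 → 2 ('ba')
  [6] 9/0 → 1 ('b')
  [7] 0/1 → 3 ('bbb')
  [8] 1/2 → 2 ('bb')
  [9] 2/3 → 1 ('b')
  [10] 3/12 → 3 ('bcc')
  [11] 12/5 → 0 ('')
  [12] 5/14 → 1 ('c')
  [13] 14/8 → 3 ('cba')
  [14] 8/11 → 2 ('cb')
  [15] 11/4 → 1 ('c')
  [16] 4/13 → 2 ('cc')

[0, 1, 1, 3, 0, 2, 1, 3, 2, 1, 3, 0, 1, 3, 2, 1, 2]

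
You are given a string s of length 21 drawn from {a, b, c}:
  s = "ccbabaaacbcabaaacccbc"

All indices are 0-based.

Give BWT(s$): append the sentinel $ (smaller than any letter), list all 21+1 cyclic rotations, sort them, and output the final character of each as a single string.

cbbaabcaaaacccbbcca$ca

rank  rotation                last
    0  $ccbabaaacbcabaaacccbc  c
    1  aaacbcabaaacccbc$ccbab  b
    2  aaacccbc$ccbabaaacbcab  b
    3  aacbcabaaacccbc$ccbaba  a
    4  aacccbc$ccbabaaacbcaba  a
    5  abaaacbcabaaacccbc$ccb  b
    6  abaaacccbc$ccbabaaacbc  c
    7  acbcabaaacccbc$ccbabaa  a
    8  acccbc$ccbabaaacbcabaa  a
    9  baaacbcabaaacccbc$ccba  a
   10  baaacccbc$ccbabaaacbca  a
   11  babaaacbcabaaacccbc$cc  c
   12  bc$ccbabaaacbcabaaaccc  c
   13  bcabaaacccbc$ccbabaaac  c
   14  c$ccbabaaacbcabaaacccb  b
   15  cabaaacccbc$ccbabaaacb  b
   16  cbabaaacbcabaaacccbc$c  c
   17  cbc$ccbabaaacbcabaaacc  c
   18  cbcabaaacccbc$ccbabaaa  a
   19  ccbabaaacbcabaaacccbc$  $
   20  ccbc$ccbabaaacbcabaaac  c
   21  cccbc$ccbabaaacbcabaaa  a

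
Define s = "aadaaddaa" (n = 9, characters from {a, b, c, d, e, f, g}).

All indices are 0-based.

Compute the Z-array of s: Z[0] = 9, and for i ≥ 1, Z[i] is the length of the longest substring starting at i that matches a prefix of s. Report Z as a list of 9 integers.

[9, 1, 0, 3, 1, 0, 0, 2, 1]

Z[0]=9
i=1: fresh scan; Z[1]=1 grow→box=[1,2)
i=2: fresh scan; Z[2]=0
i=3: fresh scan; Z[3]=3 grow→box=[3,6)
i=4: min(r-i=2, Z[1]=1)=1; Z[4]=1
i=5: min(r-i=1, Z[2]=0)=0; Z[5]=0
i=6: fresh scan; Z[6]=0
i=7: fresh scan; Z[7]=2 grow→box=[7,9)
i=8: min(r-i=1, Z[1]=1)=1; Z[8]=1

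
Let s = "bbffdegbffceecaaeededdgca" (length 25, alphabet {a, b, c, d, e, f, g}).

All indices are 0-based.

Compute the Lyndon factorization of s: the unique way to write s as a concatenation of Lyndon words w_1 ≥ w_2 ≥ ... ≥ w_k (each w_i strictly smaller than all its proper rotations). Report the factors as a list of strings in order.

emit factor 1: 'bbffdegbffceec' (i=0, period=14)
emit factor 2: 'aaeededdgc' (i=14, period=10)
emit factor 3: 'a' (i=24, period=1)

["bbffdegbffceec", "aaeededdgc", "a"]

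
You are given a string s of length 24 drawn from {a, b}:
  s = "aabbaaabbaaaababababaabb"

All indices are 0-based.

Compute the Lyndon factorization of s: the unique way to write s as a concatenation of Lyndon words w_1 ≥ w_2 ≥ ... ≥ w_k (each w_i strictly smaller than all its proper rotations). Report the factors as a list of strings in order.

["aabb", "aaabb", "aaaababababaabb"]

emit factor 1: 'aabb' (i=0, period=4)
emit factor 2: 'aaabb' (i=4, period=5)
emit factor 3: 'aaaababababaabb' (i=9, period=15)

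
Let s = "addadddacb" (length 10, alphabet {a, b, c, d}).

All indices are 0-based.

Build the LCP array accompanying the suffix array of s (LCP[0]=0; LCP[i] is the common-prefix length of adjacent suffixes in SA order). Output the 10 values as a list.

rank | idx | suffix
   0 |   7 | acb
   1 |   0 | addadddacb
   2 |   3 | adddacb
   3 |   9 | b
   4 |   8 | cb
   5 |   6 | dacb
   6 |   2 | dadddacb
   7 |   5 | ddacb
   8 |   1 | ddadddacb
   9 |   4 | dddacb

SA = [7, 0, 3, 9, 8, 6, 2, 5, 1, 4]
i: (SA[i-1],SA[i]) lcp shared
  1: (7,0) 1 'a'
  2: (0,3) 3 'add'
  3: (3,9) 0 ''
  4: (9,8) 0 ''
  5: (8,6) 0 ''
  6: (6,2) 2 'da'
  7: (2,5) 1 'd'
  8: (5,1) 3 'dda'
  9: (1,4) 2 'dd'

[0, 1, 3, 0, 0, 0, 2, 1, 3, 2]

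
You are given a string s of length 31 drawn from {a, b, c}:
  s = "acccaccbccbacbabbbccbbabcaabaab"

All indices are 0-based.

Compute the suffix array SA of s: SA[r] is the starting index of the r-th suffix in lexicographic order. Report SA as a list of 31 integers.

[28, 25, 29, 26, 14, 22, 11, 4, 0, 30, 27, 13, 21, 10, 20, 15, 16, 23, 7, 17, 24, 3, 12, 9, 19, 6, 2, 8, 18, 5, 1]

rank | idx | suffix
   0 |  28 | aab
   1 |  25 | aabaab
   2 |  29 | ab
   3 |  26 | abaab
   4 |  14 | abbbccbbabcaabaab
   5 |  22 | abcaabaab
   6 |  11 | acbabbbccbbabcaabaab
   7 |   4 | accbccbacbabbbccbbabcaabaab
   8 |   0 | acccaccbccbacbabbbccbbabcaabaab
   9 |  30 | b
  10 |  27 | baab
  11 |  13 | babbbccbbabcaabaab
  12 |  21 | babcaabaab
  13 |  10 | bacbabbbccbbabcaabaab
  14 |  20 | bbabcaabaab
  15 |  15 | bbbccbbabcaabaab
  16 |  16 | bbccbbabcaabaab
  17 |  23 | bcaabaab
  18 |   7 | bccbacbabbbccbbabcaabaab
  19 |  17 | bccbbabcaabaab
  20 |  24 | caabaab
  21 |   3 | caccbccbacbabbbccbbabcaabaab
  22 |  12 | cbabbbccbbabcaabaab
  23 |   9 | cbacbabbbccbbabcaabaab
  24 |  19 | cbbabcaabaab
  25 |   6 | cbccbacbabbbccbbabcaabaab
  26 |   2 | ccaccbccbacbabbbccbbabcaabaab
  27 |   8 | ccbacbabbbccbbabcaabaab
  28 |  18 | ccbbabcaabaab
  29 |   5 | ccbccbacbabbbccbbabcaabaab
  30 |   1 | cccaccbccbacbabbbccbbabcaabaab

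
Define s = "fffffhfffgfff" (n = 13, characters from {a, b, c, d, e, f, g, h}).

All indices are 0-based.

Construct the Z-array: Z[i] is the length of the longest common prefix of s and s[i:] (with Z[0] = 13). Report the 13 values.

Z[0]=13
i=1: i≥r, start 0; Z[1]=4 extend→box=[1,5)
i=2: min(r-i=3, Z[1]=4)=3; Z[2]=3
i=3: min(r-i=2, Z[2]=3)=2; Z[3]=2
i=4: min(r-i=1, Z[3]=2)=1; Z[4]=1
i=5: i≥r, start 0; Z[5]=0
i=6: i≥r, start 0; Z[6]=3 extend→box=[6,9)
i=7: min(r-i=2, Z[1]=4)=2; Z[7]=2
i=8: min(r-i=1, Z[2]=3)=1; Z[8]=1
i=9: i≥r, start 0; Z[9]=0
i=10: i≥r, start 0; Z[10]=3 extend→box=[10,13)
i=11: min(r-i=2, Z[1]=4)=2; Z[11]=2
i=12: min(r-i=1, Z[2]=3)=1; Z[12]=1

[13, 4, 3, 2, 1, 0, 3, 2, 1, 0, 3, 2, 1]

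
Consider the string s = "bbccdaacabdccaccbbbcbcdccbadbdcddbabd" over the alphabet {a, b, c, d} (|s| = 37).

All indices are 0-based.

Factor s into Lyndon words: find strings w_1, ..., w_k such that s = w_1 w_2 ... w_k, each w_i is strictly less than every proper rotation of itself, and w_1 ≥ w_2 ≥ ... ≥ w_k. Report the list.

["bbccd", "aacabdccaccbbbcbcdccbadbdcddbabd"]

emit factor 1: 'bbccd' (i=0, period=5)
emit factor 2: 'aacabdccaccbbbcbcdccbadbdcddbabd' (i=5, period=32)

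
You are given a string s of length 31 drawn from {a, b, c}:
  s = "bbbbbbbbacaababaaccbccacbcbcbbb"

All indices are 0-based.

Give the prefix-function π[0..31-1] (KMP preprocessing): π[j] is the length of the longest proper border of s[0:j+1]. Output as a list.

[0, 1, 2, 3, 4, 5, 6, 7, 0, 0, 0, 0, 1, 0, 1, 0, 0, 0, 0, 1, 0, 0, 0, 0, 1, 0, 1, 0, 1, 2, 3]

π[0] = 0
j=1 s[j]='b': π[1]=1 (border 'b')
j=2 s[j]='b': π[2]=2 (border 'bb')
j=3 s[j]='b': π[3]=3 (border 'bbb')
j=4 s[j]='b': π[4]=4 (border 'bbbb')
j=5 s[j]='b': π[5]=5 (border 'bbbbb')
j=6 s[j]='b': π[6]=6 (border 'bbbbbb')
j=7 s[j]='b': π[7]=7 (border 'bbbbbbb')
j=8 s[j]='a': k: 7→6→5→4→3→2→1→0; π[8]=0 (border '')
j=9 s[j]='c': π[9]=0 (border '')
j=10 s[j]='a': π[10]=0 (border '')
j=11 s[j]='a': π[11]=0 (border '')
j=12 s[j]='b': π[12]=1 (border 'b')
j=13 s[j]='a': k: 1→0; π[13]=0 (border '')
j=14 s[j]='b': π[14]=1 (border 'b')
j=15 s[j]='a': k: 1→0; π[15]=0 (border '')
j=16 s[j]='a': π[16]=0 (border '')
j=17 s[j]='c': π[17]=0 (border '')
j=18 s[j]='c': π[18]=0 (border '')
j=19 s[j]='b': π[19]=1 (border 'b')
j=20 s[j]='c': k: 1→0; π[20]=0 (border '')
j=21 s[j]='c': π[21]=0 (border '')
j=22 s[j]='a': π[22]=0 (border '')
j=23 s[j]='c': π[23]=0 (border '')
j=24 s[j]='b': π[24]=1 (border 'b')
j=25 s[j]='c': k: 1→0; π[25]=0 (border '')
j=26 s[j]='b': π[26]=1 (border 'b')
j=27 s[j]='c': k: 1→0; π[27]=0 (border '')
j=28 s[j]='b': π[28]=1 (border 'b')
j=29 s[j]='b': π[29]=2 (border 'bb')
j=30 s[j]='b': π[30]=3 (border 'bbb')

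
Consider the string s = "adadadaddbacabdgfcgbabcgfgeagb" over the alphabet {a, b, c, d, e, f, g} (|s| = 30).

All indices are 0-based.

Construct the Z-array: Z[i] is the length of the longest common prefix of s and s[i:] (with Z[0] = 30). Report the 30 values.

Z[0]=30
i=1: fresh scan; Z[1]=0
i=2: fresh scan; Z[2]=6 grow→box=[2,8)
i=3: min(r-i=5, Z[1]=0)=0; Z[3]=0
i=4: min(r-i=4, Z[2]=6)=4; Z[4]=4
i=5: min(r-i=3, Z[3]=0)=0; Z[5]=0
i=6: min(r-i=2, Z[4]=4)=2; Z[6]=2
i=7: min(r-i=1, Z[5]=0)=0; Z[7]=0
i=8: fresh scan; Z[8]=0
i=9: fresh scan; Z[9]=0
i=10: fresh scan; Z[10]=1 grow→box=[10,11)
i=11: fresh scan; Z[11]=0
i=12: fresh scan; Z[12]=1 grow→box=[12,13)
i=13: fresh scan; Z[13]=0
i=14: fresh scan; Z[14]=0
i=15: fresh scan; Z[15]=0
i=16: fresh scan; Z[16]=0
i=17: fresh scan; Z[17]=0
i=18: fresh scan; Z[18]=0
i=19: fresh scan; Z[19]=0
i=20: fresh scan; Z[20]=1 grow→box=[20,21)
i=21: fresh scan; Z[21]=0
i=22: fresh scan; Z[22]=0
i=23: fresh scan; Z[23]=0
i=24: fresh scan; Z[24]=0
i=25: fresh scan; Z[25]=0
i=26: fresh scan; Z[26]=0
i=27: fresh scan; Z[27]=1 grow→box=[27,28)
i=28: fresh scan; Z[28]=0
i=29: fresh scan; Z[29]=0

[30, 0, 6, 0, 4, 0, 2, 0, 0, 0, 1, 0, 1, 0, 0, 0, 0, 0, 0, 0, 1, 0, 0, 0, 0, 0, 0, 1, 0, 0]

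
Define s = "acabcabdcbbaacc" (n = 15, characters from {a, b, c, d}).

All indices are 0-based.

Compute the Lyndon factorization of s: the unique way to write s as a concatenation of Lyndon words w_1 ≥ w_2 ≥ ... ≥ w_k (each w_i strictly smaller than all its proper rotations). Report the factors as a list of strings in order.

emit factor 1: 'ac' (i=0, period=2)
emit factor 2: 'abcabdcbb' (i=2, period=9)
emit factor 3: 'aacc' (i=11, period=4)

["ac", "abcabdcbb", "aacc"]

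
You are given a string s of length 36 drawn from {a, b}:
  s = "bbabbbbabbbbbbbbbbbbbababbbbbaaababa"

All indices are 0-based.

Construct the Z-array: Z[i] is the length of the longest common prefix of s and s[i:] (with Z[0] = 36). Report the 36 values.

Z[0]=36
i=1: outside box; Z[1]=1 scan→box=[1,2)
i=2: outside box; Z[2]=0
i=3: outside box; Z[3]=2 scan→box=[3,5)
i=4: min(r-i=1, Z[1]=1)=1; Z[4]=2 scan→box=[4,6)
i=5: min(r-i=1, Z[1]=1)=1; Z[5]=7 scan→box=[5,12)
i=6: min(r-i=6, Z[1]=1)=1; Z[6]=1
i=7: min(r-i=5, Z[2]=0)=0; Z[7]=0
i=8: min(r-i=4, Z[3]=2)=2; Z[8]=2
i=9: min(r-i=3, Z[4]=2)=2; Z[9]=2
i=10: min(r-i=2, Z[5]=7)=2; Z[10]=2
i=11: min(r-i=1, Z[6]=1)=1; Z[11]=2 scan→box=[11,13)
i=12: min(r-i=1, Z[1]=1)=1; Z[12]=2 scan→box=[12,14)
i=13: min(r-i=1, Z[1]=1)=1; Z[13]=2 scan→box=[13,15)
i=14: min(r-i=1, Z[1]=1)=1; Z[14]=2 scan→box=[14,16)
i=15: min(r-i=1, Z[1]=1)=1; Z[15]=2 scan→box=[15,17)
i=16: min(r-i=1, Z[1]=1)=1; Z[16]=2 scan→box=[16,18)
i=17: min(r-i=1, Z[1]=1)=1; Z[17]=2 scan→box=[17,19)
i=18: min(r-i=1, Z[1]=1)=1; Z[18]=2 scan→box=[18,20)
i=19: min(r-i=1, Z[1]=1)=1; Z[19]=4 scan→box=[19,23)
i=20: min(r-i=3, Z[1]=1)=1; Z[20]=1
i=21: min(r-i=2, Z[2]=0)=0; Z[21]=0
i=22: min(r-i=1, Z[3]=2)=1; Z[22]=1
i=23: outside box; Z[23]=0
i=24: outside box; Z[24]=2 scan→box=[24,26)
i=25: min(r-i=1, Z[1]=1)=1; Z[25]=2 scan→box=[25,27)
i=26: min(r-i=1, Z[1]=1)=1; Z[26]=2 scan→box=[26,28)
i=27: min(r-i=1, Z[1]=1)=1; Z[27]=3 scan→box=[27,30)
i=28: min(r-i=2, Z[1]=1)=1; Z[28]=1
i=29: min(r-i=1, Z[2]=0)=0; Z[29]=0
i=30: outside box; Z[30]=0
i=31: outside box; Z[31]=0
i=32: outside box; Z[32]=1 scan→box=[32,33)
i=33: outside box; Z[33]=0
i=34: outside box; Z[34]=1 scan→box=[34,35)
i=35: outside box; Z[35]=0

[36, 1, 0, 2, 2, 7, 1, 0, 2, 2, 2, 2, 2, 2, 2, 2, 2, 2, 2, 4, 1, 0, 1, 0, 2, 2, 2, 3, 1, 0, 0, 0, 1, 0, 1, 0]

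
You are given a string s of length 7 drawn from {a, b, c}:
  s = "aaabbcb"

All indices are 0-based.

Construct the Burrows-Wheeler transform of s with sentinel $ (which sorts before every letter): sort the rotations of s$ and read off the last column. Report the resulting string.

b$aacabb

rank  rotation  last
    0  $aaabbcb  b
    1  aaabbcb$  $
    2  aabbcb$a  a
    3  abbcb$aa  a
    4  b$aaabbc  c
    5  bbcb$aaa  a
    6  bcb$aaab  b
    7  cb$aaabb  b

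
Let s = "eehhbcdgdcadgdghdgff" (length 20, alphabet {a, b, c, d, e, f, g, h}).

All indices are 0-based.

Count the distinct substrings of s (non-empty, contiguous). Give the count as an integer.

193

sorted suffixes:
  #0 SA[0]=10  'adgdghdgff'
  #1 SA[1]=4  'bcdgdcadgdghdgff'
  #2 SA[2]=9  'cadgdghdgff'
  #3 SA[3]=5  'cdgdcadgdghdgff'
  #4 SA[4]=8  'dcadgdghdgff'
  #5 SA[5]=6  'dgdcadgdghdgff'
  #6 SA[6]=11  'dgdghdgff'
  #7 SA[7]=16  'dgff'
  #8 SA[8]=13  'dghdgff'
  #9 SA[9]=0  'eehhbcdgdcadgdghdgff'
  #10 SA[10]=1  'ehhbcdgdcadgdghdgff'
  #11 SA[11]=19  'f'
  #12 SA[12]=18  'ff'
  #13 SA[13]=7  'gdcadgdghdgff'
  #14 SA[14]=12  'gdghdgff'
  #15 SA[15]=17  'gff'
  #16 SA[16]=14  'ghdgff'
  #17 SA[17]=3  'hbcdgdcadgdghdgff'
  #18 SA[18]=15  'hdgff'
  #19 SA[19]=2  'hhbcdgdcadgdghdgff'

SA = [10, 4, 9, 5, 8, 6, 11, 16, 13, 0, 1, 19, 18, 7, 12, 17, 14, 3, 15, 2]
i: (SA[i-1],SA[i]) lcp shared
  1: (10,4) 0 ''
  2: (4,9) 0 ''
  3: (9,5) 1 'c'
  4: (5,8) 0 ''
  5: (8,6) 1 'd'
  6: (6,11) 3 'dgd'
  7: (11,16) 2 'dg'
  8: (16,13) 2 'dg'
  9: (13,0) 0 ''
  10: (0,1) 1 'e'
  11: (1,19) 0 ''
  12: (19,18) 1 'f'
  13: (18,7) 0 ''
  14: (7,12) 2 'gd'
  15: (12,17) 1 'g'
  16: (17,14) 1 'g'
  17: (14,3) 0 ''
  18: (3,15) 1 'h'
  19: (15,2) 1 'h'

n(n+1)/2 = 20·21/2 = 210
Σ LCP = 0 + 0 + 0 + 1 + 0 + 1 + 3 + 2 + 2 + 0 + 1 + 0 + 1 + 0 + 2 + 1 + 1 + 0 + 1 + 1 = 17
distinct = 210 − 17 = 193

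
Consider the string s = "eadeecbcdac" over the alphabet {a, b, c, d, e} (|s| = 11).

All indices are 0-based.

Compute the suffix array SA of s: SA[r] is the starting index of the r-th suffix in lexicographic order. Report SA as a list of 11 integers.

[9, 1, 6, 10, 5, 7, 8, 2, 0, 4, 3]

rank | idx | suffix
   0 |   9 | ac
   1 |   1 | adeecbcdac
   2 |   6 | bcdac
   3 |  10 | c
   4 |   5 | cbcdac
   5 |   7 | cdac
   6 |   8 | dac
   7 |   2 | deecbcdac
   8 |   0 | eadeecbcdac
   9 |   4 | ecbcdac
  10 |   3 | eecbcdac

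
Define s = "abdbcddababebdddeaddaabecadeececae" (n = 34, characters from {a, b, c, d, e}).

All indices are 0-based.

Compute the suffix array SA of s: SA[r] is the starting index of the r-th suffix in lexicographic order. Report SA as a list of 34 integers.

rank→(start, suffix):
  0 → (20, 'aabecadeececae')
  1 → (7, 'ababebdddeaddaabecadeececae')
  2 → (0, 'abdbcddababebdddeaddaabecadeececae')
  3 → (9, 'abebdddeaddaabecadeececae')
  4 → (21, 'abecadeececae')
  5 → (17, 'addaabecadeececae')
  6 → (25, 'adeececae')
  7 → (32, 'ae')
  8 → (8, 'babebdddeaddaabecadeececae')
  9 → (3, 'bcddababebdddeaddaabecadeececae')
  10 → (1, 'bdbcddababebdddeaddaabecadeececae')
  11 → (12, 'bdddeaddaabecadeececae')
  12 → (10, 'bebdddeaddaabecadeececae')
  13 → (22, 'becadeececae')
  14 → (24, 'cadeececae')
  15 → (31, 'cae')
  16 → (4, 'cddababebdddeaddaabecadeececae')
  17 → (29, 'cecae')
  18 → (19, 'daabecadeececae')
  19 → (6, 'dababebdddeaddaabecadeececae')
  20 → (2, 'dbcddababebdddeaddaabecadeececae')
  21 → (18, 'ddaabecadeececae')
  22 → (5, 'ddababebdddeaddaabecadeececae')
  23 → (13, 'dddeaddaabecadeececae')
  24 → (14, 'ddeaddaabecadeececae')
  25 → (15, 'deaddaabecadeececae')
  26 → (26, 'deececae')
  27 → (33, 'e')
  28 → (16, 'eaddaabecadeececae')
  29 → (11, 'ebdddeaddaabecadeececae')
  30 → (23, 'ecadeececae')
  31 → (30, 'ecae')
  32 → (28, 'ececae')
  33 → (27, 'eececae')

[20, 7, 0, 9, 21, 17, 25, 32, 8, 3, 1, 12, 10, 22, 24, 31, 4, 29, 19, 6, 2, 18, 5, 13, 14, 15, 26, 33, 16, 11, 23, 30, 28, 27]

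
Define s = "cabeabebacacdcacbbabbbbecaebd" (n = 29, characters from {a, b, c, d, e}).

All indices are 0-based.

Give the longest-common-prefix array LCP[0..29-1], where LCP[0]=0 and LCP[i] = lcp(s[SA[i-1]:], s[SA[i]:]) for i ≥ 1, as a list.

sorted suffixes:
  #0 SA[0]=18  'abbbbecaebd'
  #1 SA[1]=1  'abeabebacacdcacbbabbbbecaebd'
  #2 SA[2]=4  'abebacacdcacbbabbbbecaebd'
  #3 SA[3]=8  'acacdcacbbabbbbecaebd'
  #4 SA[4]=14  'acbbabbbbecaebd'
  #5 SA[5]=10  'acdcacbbabbbbecaebd'
  #6 SA[6]=25  'aebd'
  #7 SA[7]=17  'babbbbecaebd'
  #8 SA[8]=7  'bacacdcacbbabbbbecaebd'
  #9 SA[9]=16  'bbabbbbecaebd'
  #10 SA[10]=19  'bbbbecaebd'
  #11 SA[11]=20  'bbbecaebd'
  #12 SA[12]=21  'bbecaebd'
  #13 SA[13]=27  'bd'
  #14 SA[14]=2  'beabebacacdcacbbabbbbecaebd'
  #15 SA[15]=5  'bebacacdcacbbabbbbecaebd'
  #16 SA[16]=22  'becaebd'
  #17 SA[17]=0  'cabeabebacacdcacbbabbbbecaebd'
  #18 SA[18]=13  'cacbbabbbbecaebd'
  #19 SA[19]=9  'cacdcacbbabbbbecaebd'
  #20 SA[20]=24  'caebd'
  #21 SA[21]=15  'cbbabbbbecaebd'
  #22 SA[22]=11  'cdcacbbabbbbecaebd'
  #23 SA[23]=28  'd'
  #24 SA[24]=12  'dcacbbabbbbecaebd'
  #25 SA[25]=3  'eabebacacdcacbbabbbbecaebd'
  #26 SA[26]=6  'ebacacdcacbbabbbbecaebd'
  #27 SA[27]=26  'ebd'
  #28 SA[28]=23  'ecaebd'

SA = [18, 1, 4, 8, 14, 10, 25, 17, 7, 16, 19, 20, 21, 27, 2, 5, 22, 0, 13, 9, 24, 15, 11, 28, 12, 3, 6, 26, 23]
rank  pair      lcp
   1  s[18:],s[1:]  2  'ab'
   2  s[1:],s[4:]  3  'abe'
   3  s[4:],s[8:]  1  'a'
   4  s[8:],s[14:]  2  'ac'
   5  s[14:],s[10:]  2  'ac'
   6  s[10:],s[25:]  1  'a'
   7  s[25:],s[17:]  0  ''
   8  s[17:],s[7:]  2  'ba'
   9  s[7:],s[16:]  1  'b'
  10  s[16:],s[19:]  2  'bb'
  11  s[19:],s[20:]  3  'bbb'
  12  s[20:],s[21:]  2  'bb'
  13  s[21:],s[27:]  1  'b'
  14  s[27:],s[2:]  1  'b'
  15  s[2:],s[5:]  2  'be'
  16  s[5:],s[22:]  2  'be'
  17  s[22:],s[0:]  0  ''
  18  s[0:],s[13:]  2  'ca'
  19  s[13:],s[9:]  3  'cac'
  20  s[9:],s[24:]  2  'ca'
  21  s[24:],s[15:]  1  'c'
  22  s[15:],s[11:]  1  'c'
  23  s[11:],s[28:]  0  ''
  24  s[28:],s[12:]  1  'd'
  25  s[12:],s[3:]  0  ''
  26  s[3:],s[6:]  1  'e'
  27  s[6:],s[26:]  2  'eb'
  28  s[26:],s[23:]  1  'e'

[0, 2, 3, 1, 2, 2, 1, 0, 2, 1, 2, 3, 2, 1, 1, 2, 2, 0, 2, 3, 2, 1, 1, 0, 1, 0, 1, 2, 1]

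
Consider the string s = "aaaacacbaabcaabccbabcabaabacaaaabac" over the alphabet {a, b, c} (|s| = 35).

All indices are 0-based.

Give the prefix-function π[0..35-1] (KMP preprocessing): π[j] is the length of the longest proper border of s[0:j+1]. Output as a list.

π[0] = 0
j=1 s[j]='a': π[1]=1 (border 'a')
j=2 s[j]='a': π[2]=2 (border 'aa')
j=3 s[j]='a': π[3]=3 (border 'aaa')
j=4 s[j]='c': k: 3→2→1→0; π[4]=0 (border '')
j=5 s[j]='a': π[5]=1 (border 'a')
j=6 s[j]='c': k: 1→0; π[6]=0 (border '')
j=7 s[j]='b': π[7]=0 (border '')
j=8 s[j]='a': π[8]=1 (border 'a')
j=9 s[j]='a': π[9]=2 (border 'aa')
j=10 s[j]='b': k: 2→1→0; π[10]=0 (border '')
j=11 s[j]='c': π[11]=0 (border '')
j=12 s[j]='a': π[12]=1 (border 'a')
j=13 s[j]='a': π[13]=2 (border 'aa')
j=14 s[j]='b': k: 2→1→0; π[14]=0 (border '')
j=15 s[j]='c': π[15]=0 (border '')
j=16 s[j]='c': π[16]=0 (border '')
j=17 s[j]='b': π[17]=0 (border '')
j=18 s[j]='a': π[18]=1 (border 'a')
j=19 s[j]='b': k: 1→0; π[19]=0 (border '')
j=20 s[j]='c': π[20]=0 (border '')
j=21 s[j]='a': π[21]=1 (border 'a')
j=22 s[j]='b': k: 1→0; π[22]=0 (border '')
j=23 s[j]='a': π[23]=1 (border 'a')
j=24 s[j]='a': π[24]=2 (border 'aa')
j=25 s[j]='b': k: 2→1→0; π[25]=0 (border '')
j=26 s[j]='a': π[26]=1 (border 'a')
j=27 s[j]='c': k: 1→0; π[27]=0 (border '')
j=28 s[j]='a': π[28]=1 (border 'a')
j=29 s[j]='a': π[29]=2 (border 'aa')
j=30 s[j]='a': π[30]=3 (border 'aaa')
j=31 s[j]='a': π[31]=4 (border 'aaaa')
j=32 s[j]='b': k: 4→3→2→1→0; π[32]=0 (border '')
j=33 s[j]='a': π[33]=1 (border 'a')
j=34 s[j]='c': k: 1→0; π[34]=0 (border '')

[0, 1, 2, 3, 0, 1, 0, 0, 1, 2, 0, 0, 1, 2, 0, 0, 0, 0, 1, 0, 0, 1, 0, 1, 2, 0, 1, 0, 1, 2, 3, 4, 0, 1, 0]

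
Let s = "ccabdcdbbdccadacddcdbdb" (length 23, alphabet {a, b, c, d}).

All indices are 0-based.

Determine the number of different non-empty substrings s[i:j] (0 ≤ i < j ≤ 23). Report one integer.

rank→(start, suffix):
  0 → (2, 'abdcdbbdccadacddcdbdb')
  1 → (14, 'acddcdbdb')
  2 → (12, 'adacddcdbdb')
  3 → (22, 'b')
  4 → (7, 'bbdccadacddcdbdb')
  5 → (20, 'bdb')
  6 → (8, 'bdccadacddcdbdb')
  7 → (3, 'bdcdbbdccadacddcdbdb')
  8 → (1, 'cabdcdbbdccadacddcdbdb')
  9 → (11, 'cadacddcdbdb')
  10 → (0, 'ccabdcdbbdccadacddcdbdb')
  11 → (10, 'ccadacddcdbdb')
  12 → (5, 'cdbbdccadacddcdbdb')
  13 → (18, 'cdbdb')
  14 → (15, 'cddcdbdb')
  15 → (13, 'dacddcdbdb')
  16 → (21, 'db')
  17 → (6, 'dbbdccadacddcdbdb')
  18 → (19, 'dbdb')
  19 → (9, 'dccadacddcdbdb')
  20 → (4, 'dcdbbdccadacddcdbdb')
  21 → (17, 'dcdbdb')
  22 → (16, 'ddcdbdb')

SA = [2, 14, 12, 22, 7, 20, 8, 3, 1, 11, 0, 10, 5, 18, 15, 13, 21, 6, 19, 9, 4, 17, 16]
rank  pair      lcp
   1  s[2:],s[14:]  1  'a'
   2  s[14:],s[12:]  1  'a'
   3  s[12:],s[22:]  0  ''
   4  s[22:],s[7:]  1  'b'
   5  s[7:],s[20:]  1  'b'
   6  s[20:],s[8:]  2  'bd'
   7  s[8:],s[3:]  3  'bdc'
   8  s[3:],s[1:]  0  ''
   9  s[1:],s[11:]  2  'ca'
  10  s[11:],s[0:]  1  'c'
  11  s[0:],s[10:]  3  'cca'
  12  s[10:],s[5:]  1  'c'
  13  s[5:],s[18:]  3  'cdb'
  14  s[18:],s[15:]  2  'cd'
  15  s[15:],s[13:]  0  ''
  16  s[13:],s[21:]  1  'd'
  17  s[21:],s[6:]  2  'db'
  18  s[6:],s[19:]  2  'db'
  19  s[19:],s[9:]  1  'd'
  20  s[9:],s[4:]  2  'dc'
  21  s[4:],s[17:]  4  'dcdb'
  22  s[17:],s[16:]  1  'd'

n(n+1)/2 = 23·24/2 = 276
Σ LCP = 0 + 1 + 1 + 0 + 1 + 1 + 2 + 3 + 0 + 2 + 1 + 3 + 1 + 3 + 2 + 0 + 1 + 2 + 2 + 1 + 2 + 4 + 1 = 34
distinct = 276 − 34 = 242

242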